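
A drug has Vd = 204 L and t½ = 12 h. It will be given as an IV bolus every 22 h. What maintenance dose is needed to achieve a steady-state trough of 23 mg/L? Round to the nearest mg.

τ/t½ = 22/12 ≈ 1.8333, so f = (1/2)^(22/12) ≈ 0.280616.
Cmin,ss = (D/Vd)·f/(1−f), so D = Cmin,ss·Vd·(1−f)/f.
D = 23 × 204 × (1−f)/f ≈ 23 × 204 × 2.56359 ≈ 12028.36 mg.

12028 mg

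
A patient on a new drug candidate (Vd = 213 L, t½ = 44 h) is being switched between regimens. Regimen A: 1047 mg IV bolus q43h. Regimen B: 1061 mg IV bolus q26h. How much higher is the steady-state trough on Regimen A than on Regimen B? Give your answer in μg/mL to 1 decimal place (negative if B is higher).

Regimen A: f = (1/2)^(43/44) ≈ 0.5079; Cmin,ss = (1047/213)·f/(1−f) ≈ 5.073 μg/mL.
Regimen B: f = (1/2)^(26/44) ≈ 0.6639; Cmin,ss = (1061/213)·f/(1−f) ≈ 9.839 μg/mL.
Difference ≈ 5.073 − 9.839 ≈ -4.766 μg/mL.

-4.8 μg/mL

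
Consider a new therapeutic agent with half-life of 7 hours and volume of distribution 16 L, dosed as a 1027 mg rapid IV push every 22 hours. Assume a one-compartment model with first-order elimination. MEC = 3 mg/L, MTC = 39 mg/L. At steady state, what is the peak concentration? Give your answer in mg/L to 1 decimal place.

Over one 22-h interval, 22/7 ≈ 3.1429 half-lives elapse, leaving f ≈ 0.1132 of each dose.
Accumulation ratio R = 1/(1 − f) ≈ 1/0.8868 ≈ 1.1276.
Each bolus raises the concentration by D/Vd = 1027/16 ≈ 64.188 mg/L.
Cmax,ss = C₀/(1 − f) ≈ 64.188/0.8868 ≈ 72.382 mg/L.
Peak 72.4 mg/L vs MTC 39 mg/L: exceeds toxic threshold.

72.4 mg/L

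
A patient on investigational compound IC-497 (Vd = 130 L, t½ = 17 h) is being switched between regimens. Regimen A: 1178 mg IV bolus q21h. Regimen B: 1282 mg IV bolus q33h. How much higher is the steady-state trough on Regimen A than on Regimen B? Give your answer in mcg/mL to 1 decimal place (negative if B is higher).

3.2 mcg/mL

Regimen A: f = (1/2)^(21/17) ≈ 0.4248; Cmin,ss = (1178/130)·f/(1−f) ≈ 6.692 mcg/mL.
Regimen B: f = (1/2)^(33/17) ≈ 0.2604; Cmin,ss = (1282/130)·f/(1−f) ≈ 3.472 mcg/mL.
Difference ≈ 6.692 − 3.472 ≈ 3.220 mcg/mL.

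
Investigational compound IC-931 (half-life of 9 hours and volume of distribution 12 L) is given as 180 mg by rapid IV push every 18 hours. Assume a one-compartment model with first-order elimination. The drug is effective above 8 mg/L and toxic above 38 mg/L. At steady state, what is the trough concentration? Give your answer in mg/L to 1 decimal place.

The dosing interval is 2 half-lives, so f = 2^(−2) = 0.25.
At steady state, R = 1/(1 − 0.25) = 4/3.
Single-dose peak C₀ = D/Vd = 180/12 = 15 mg/L.
Steady-state peak Cmax,ss = C₀·R = 15 × 4/3 ≈ 20.000 mg/L.
Steady-state trough Cmin,ss = Cmax,ss·f ≈ 20.000 × 0.25 ≈ 5.000 mg/L.
Trough 5.0 mg/L vs MEC 8 mg/L: subtherapeutic.

5.0 mg/L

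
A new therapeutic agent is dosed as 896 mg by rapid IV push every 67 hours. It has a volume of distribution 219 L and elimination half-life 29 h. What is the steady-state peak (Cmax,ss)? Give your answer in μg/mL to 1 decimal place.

k = ln2/t½ = ln2/29 ≈ 0.023902 h⁻¹; fraction remaining f = e^(−kτ) = e^(−0.023902×67) ≈ 0.2016.
At steady state, accumulation factor R = 1/(1 − e^(−kτ)) ≈ 1.2525.
Each bolus raises the concentration by D/Vd = 896/219 ≈ 4.091 μg/mL.
Steady-state peak Cmax,ss = C₀·R ≈ 4.091 × 1.2525 ≈ 5.124 μg/mL.

5.1 μg/mL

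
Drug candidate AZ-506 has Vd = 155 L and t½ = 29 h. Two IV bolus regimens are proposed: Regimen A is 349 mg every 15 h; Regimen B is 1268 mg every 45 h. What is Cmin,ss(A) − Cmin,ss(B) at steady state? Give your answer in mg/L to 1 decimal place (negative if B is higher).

Regimen A: f = (1/2)^(15/29) ≈ 0.6987; Cmin,ss = (349/155)·f/(1−f) ≈ 5.221 mg/L.
Regimen B: f = (1/2)^(45/29) ≈ 0.3411; Cmin,ss = (1268/155)·f/(1−f) ≈ 4.235 mg/L.
Difference ≈ 5.221 − 4.235 ≈ 0.986 mg/L.

1.0 mg/L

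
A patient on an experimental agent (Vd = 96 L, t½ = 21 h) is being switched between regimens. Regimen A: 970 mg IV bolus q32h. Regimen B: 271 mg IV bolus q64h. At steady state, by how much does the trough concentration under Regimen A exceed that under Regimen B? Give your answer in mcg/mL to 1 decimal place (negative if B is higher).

Regimen A: f = (1/2)^(32/21) ≈ 0.3478; Cmin,ss = (970/96)·f/(1−f) ≈ 5.388 mcg/mL.
Regimen B: f = (1/2)^(64/21) ≈ 0.1209; Cmin,ss = (271/96)·f/(1−f) ≈ 0.388 mcg/mL.
Difference ≈ 5.388 − 0.388 ≈ 5.000 mcg/mL.

5.0 mcg/mL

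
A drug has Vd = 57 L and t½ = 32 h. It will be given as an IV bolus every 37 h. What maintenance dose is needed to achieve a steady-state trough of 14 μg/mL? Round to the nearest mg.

981 mg

τ/t½ = 37/32 ≈ 1.1562, so f = (1/2)^(37/32) ≈ 0.448677.
Cmin,ss = (D/Vd)·f/(1−f), so D = Cmin,ss·Vd·(1−f)/f.
D = 14 × 57 × (1−f)/f ≈ 14 × 57 × 1.22877 ≈ 980.56 mg.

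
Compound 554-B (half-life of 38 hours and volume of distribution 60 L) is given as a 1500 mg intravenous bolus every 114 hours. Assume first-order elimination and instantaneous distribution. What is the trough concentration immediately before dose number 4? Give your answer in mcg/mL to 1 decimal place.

3.6 mcg/mL

f = (1/2)^(τ/t½) = (1/2)^(114/38) ≈ 0.1250.
C₀ = D/Vd = 1500/60 ≈ 25.000 mcg/mL.
Before the 4th dose, 3 doses have been given. Superposition: Cmin = C₀·(f + f² + … + f^3).
≈ 25.000 × (0.1250 + 0.0156 + 0.0020) ≈ 25.000 × 0.1426 ≈ 3.565 mcg/mL.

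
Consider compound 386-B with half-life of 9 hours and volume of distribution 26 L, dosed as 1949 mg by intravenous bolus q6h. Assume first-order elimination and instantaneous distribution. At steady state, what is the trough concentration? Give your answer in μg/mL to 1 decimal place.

127.6 μg/mL

Over one 6-h interval, 6/9 ≈ 0.66667 half-lives elapse, leaving f ≈ 0.6300 of each dose.
Accumulation ratio R = 1/(1 − f) ≈ 1/0.3700 ≈ 2.7027.
Each bolus raises the concentration by D/Vd = 1949/26 ≈ 74.962 μg/mL.
Cmax,ss = C₀/(1 − f) ≈ 74.962/0.3700 ≈ 202.600 μg/mL.
One interval later, Cmin,ss = Cmax,ss·e^(−kτ) ≈ 202.600 × 0.6300 ≈ 127.638 μg/mL.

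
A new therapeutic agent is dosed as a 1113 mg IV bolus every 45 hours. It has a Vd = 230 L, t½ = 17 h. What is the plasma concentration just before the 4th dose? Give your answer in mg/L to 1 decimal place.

0.9 mg/L

f = (1/2)^(τ/t½) = (1/2)^(45/17) ≈ 0.1596.
C₀ = D/Vd = 1113/230 ≈ 4.839 mg/L.
Before the 4th dose, 3 doses have been given. Superposition: Cmin = C₀·(f + f² + … + f^3).
≈ 4.839 × (0.1596 + 0.0255 + 0.0041) ≈ 4.839 × 0.1892 ≈ 0.916 mg/L.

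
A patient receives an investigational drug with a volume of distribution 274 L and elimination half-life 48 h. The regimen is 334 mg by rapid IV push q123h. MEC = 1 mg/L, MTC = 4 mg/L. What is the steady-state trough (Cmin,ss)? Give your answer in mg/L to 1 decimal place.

0.2 mg/L

Over one 123-h interval, 123/48 ≈ 2.5625 half-lives elapse, leaving f ≈ 0.1693 of each dose.
Accumulation ratio R = 1/(1 − f) ≈ 1/0.8307 ≈ 1.2038.
Each bolus raises the concentration by D/Vd = 334/274 ≈ 1.219 mg/L.
Steady-state peak Cmax,ss = C₀·R ≈ 1.219 × 1.2038 ≈ 1.467 mg/L.
Steady-state trough Cmin,ss = Cmax,ss·f ≈ 1.467 × 0.1693 ≈ 0.248 mg/L.
Trough 0.2 mg/L vs MEC 1 mg/L: subtherapeutic.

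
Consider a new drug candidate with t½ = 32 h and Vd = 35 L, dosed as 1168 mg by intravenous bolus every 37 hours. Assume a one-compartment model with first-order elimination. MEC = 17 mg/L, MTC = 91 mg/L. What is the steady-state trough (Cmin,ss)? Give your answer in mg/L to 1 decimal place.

27.2 mg/L

Over one 37-h interval, 37/32 ≈ 1.1562 half-lives elapse, leaving f ≈ 0.4487 of each dose.
Accumulation ratio R = 1/(1 − f) ≈ 1/0.5513 ≈ 1.8139.
Each bolus raises the concentration by D/Vd = 1168/35 ≈ 33.371 mg/L.
Cmax,ss = C₀/(1 − f) ≈ 33.371/0.5513 ≈ 60.531 mg/L.
One interval later, Cmin,ss = Cmax,ss·e^(−kτ) ≈ 60.531 × 0.4487 ≈ 27.160 mg/L.
Trough 27.2 mg/L vs MEC 17 mg/L: adequate.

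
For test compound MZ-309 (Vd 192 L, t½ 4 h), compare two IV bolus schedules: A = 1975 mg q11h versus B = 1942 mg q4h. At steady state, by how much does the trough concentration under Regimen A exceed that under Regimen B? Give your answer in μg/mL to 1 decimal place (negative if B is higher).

-8.3 μg/mL

Regimen A: f = (1/2)^(11/4) ≈ 0.1487; Cmin,ss = (1975/192)·f/(1−f) ≈ 1.797 μg/mL.
Regimen B: f = (1/2)^(4/4) ≈ 0.5000; Cmin,ss = (1942/192)·f/(1−f) ≈ 10.115 μg/mL.
Difference ≈ 1.797 − 10.115 ≈ -8.318 μg/mL.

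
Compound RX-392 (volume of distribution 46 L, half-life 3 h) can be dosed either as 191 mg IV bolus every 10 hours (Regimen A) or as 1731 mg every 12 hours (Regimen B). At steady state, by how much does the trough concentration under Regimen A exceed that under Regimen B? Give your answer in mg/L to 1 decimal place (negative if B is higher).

-2.1 mg/L

Regimen A: f = (1/2)^(10/3) ≈ 0.0992; Cmin,ss = (191/46)·f/(1−f) ≈ 0.457 mg/L.
Regimen B: f = (1/2)^(12/3) ≈ 0.0625; Cmin,ss = (1731/46)·f/(1−f) ≈ 2.509 mg/L.
Difference ≈ 0.457 − 2.509 ≈ -2.052 mg/L.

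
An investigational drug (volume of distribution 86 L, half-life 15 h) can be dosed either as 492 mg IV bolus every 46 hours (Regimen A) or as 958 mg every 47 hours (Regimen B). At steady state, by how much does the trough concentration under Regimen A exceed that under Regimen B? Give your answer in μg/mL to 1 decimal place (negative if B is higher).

-0.7 μg/mL

Regimen A: f = (1/2)^(46/15) ≈ 0.1194; Cmin,ss = (492/86)·f/(1−f) ≈ 0.776 μg/mL.
Regimen B: f = (1/2)^(47/15) ≈ 0.1140; Cmin,ss = (958/86)·f/(1−f) ≈ 1.433 μg/mL.
Difference ≈ 0.776 − 1.433 ≈ -0.657 μg/mL.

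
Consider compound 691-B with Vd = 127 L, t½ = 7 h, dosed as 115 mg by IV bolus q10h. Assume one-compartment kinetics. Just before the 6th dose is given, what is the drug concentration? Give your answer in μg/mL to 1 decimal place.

f = (1/2)^(τ/t½) = (1/2)^(10/7) ≈ 0.3715.
C₀ = D/Vd = 115/127 ≈ 0.906 μg/mL.
Before the 6th dose, 5 doses have been given. Superposition: Cmin = C₀·(f + f² + … + f^5).
≈ 0.906 × (0.3715 + 0.1380 + 0.0513 + 0.0190 + 0.0071) ≈ 0.906 × 0.5869 ≈ 0.532 μg/mL.

0.5 μg/mL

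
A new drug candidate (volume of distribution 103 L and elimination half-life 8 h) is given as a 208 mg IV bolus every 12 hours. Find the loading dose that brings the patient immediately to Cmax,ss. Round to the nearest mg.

322 mg

f = (1/2)^(12/8) ≈ 0.353553; accumulation ratio R = 1/(1−f) ≈ 1.54692.
Loading dose to hit Cmax,ss on first dose: D_load = D_maint·R ≈ 208 × 1.54692 ≈ 321.76 mg.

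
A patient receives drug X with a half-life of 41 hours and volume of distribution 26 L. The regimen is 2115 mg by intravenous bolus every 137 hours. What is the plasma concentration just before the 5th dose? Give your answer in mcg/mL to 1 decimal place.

8.9 mcg/mL

f = (1/2)^(τ/t½) = (1/2)^(137/41) ≈ 0.0987.
C₀ = D/Vd = 2115/26 ≈ 81.346 mcg/mL.
Before the 5th dose, 4 doses have been given. Superposition: Cmin = C₀·(f + f² + … + f^4).
≈ 81.346 × (0.0987 + 0.0097 + 0.0010 + 0.0001) ≈ 81.346 × 0.1095 ≈ 8.907 mcg/mL.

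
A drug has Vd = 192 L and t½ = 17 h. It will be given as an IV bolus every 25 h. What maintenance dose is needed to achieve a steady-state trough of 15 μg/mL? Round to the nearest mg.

τ/t½ = 25/17 ≈ 1.4706, so f = (1/2)^(25/17) ≈ 0.360835.
Cmin,ss = (D/Vd)·f/(1−f), so D = Cmin,ss·Vd·(1−f)/f.
D = 15 × 192 × (1−f)/f ≈ 15 × 192 × 1.77135 ≈ 5101.49 mg.

5101 mg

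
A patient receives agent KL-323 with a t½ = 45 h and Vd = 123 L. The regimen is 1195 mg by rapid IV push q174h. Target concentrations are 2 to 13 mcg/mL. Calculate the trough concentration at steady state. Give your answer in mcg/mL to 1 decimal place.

Over one 174-h interval, 174/45 ≈ 3.8667 half-lives elapse, leaving f ≈ 0.0686 of each dose.
Single-dose peak C₀ = D/Vd = 1195/123 ≈ 9.715 mcg/mL.
Steady-state trough Cmin,ss = C₀·f/(1−f) ≈ 9.715 × 0.0686/0.9314 ≈ 0.716 mcg/mL.
Trough 0.7 mcg/mL vs MEC 2 mcg/mL: subtherapeutic.

0.7 mcg/mL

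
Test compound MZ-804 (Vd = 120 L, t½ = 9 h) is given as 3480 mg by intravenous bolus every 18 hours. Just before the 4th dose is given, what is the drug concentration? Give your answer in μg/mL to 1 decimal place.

9.5 μg/mL

f = (1/2)^(τ/t½) = (1/2)^(18/9) ≈ 0.2500.
C₀ = D/Vd = 3480/120 ≈ 29.000 μg/mL.
Before the 4th dose, 3 doses have been given. Superposition: Cmin = C₀·(f + f² + … + f^3).
≈ 29.000 × (0.2500 + 0.0625 + 0.0156) ≈ 29.000 × 0.3281 ≈ 9.515 μg/mL.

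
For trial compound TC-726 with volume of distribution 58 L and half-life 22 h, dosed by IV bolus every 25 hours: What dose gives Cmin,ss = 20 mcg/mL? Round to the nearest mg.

1390 mg

τ/t½ = 25/22 ≈ 1.1364, so f = (1/2)^(25/22) ≈ 0.454905.
Cmin,ss = (D/Vd)·f/(1−f), so D = Cmin,ss·Vd·(1−f)/f.
D = 20 × 58 × (1−f)/f ≈ 20 × 58 × 1.19826 ≈ 1389.98 mg.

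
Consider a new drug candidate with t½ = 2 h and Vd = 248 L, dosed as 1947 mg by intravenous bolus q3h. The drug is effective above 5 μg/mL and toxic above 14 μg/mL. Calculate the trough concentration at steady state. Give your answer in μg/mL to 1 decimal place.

4.3 μg/mL

k = ln2/t½ = ln2/2 ≈ 0.346574 h⁻¹; fraction remaining f = e^(−kτ) = e^(−0.346574×3) ≈ 0.3536.
Accumulation ratio R = 1/(1 − f) ≈ 1/0.6464 ≈ 1.5470.
Single-dose peak C₀ = D/Vd = 1947/248 ≈ 7.851 μg/mL.
Steady-state peak Cmax,ss = C₀·R ≈ 7.851 × 1.5470 ≈ 12.145 μg/mL.
One interval later, Cmin,ss = Cmax,ss·e^(−kτ) ≈ 12.145 × 0.3536 ≈ 4.294 μg/mL.
Trough 4.3 μg/mL vs MEC 5 μg/mL: subtherapeutic.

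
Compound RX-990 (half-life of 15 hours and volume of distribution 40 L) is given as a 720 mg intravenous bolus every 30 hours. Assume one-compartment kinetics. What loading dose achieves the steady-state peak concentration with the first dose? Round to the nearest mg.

960 mg

f = (1/2)^(30/15) ≈ 0.250000; accumulation ratio R = 1/(1−f) ≈ 1.33333.
Loading dose to hit Cmax,ss on first dose: D_load = D_maint·R ≈ 720 × 1.33333 ≈ 960.00 mg.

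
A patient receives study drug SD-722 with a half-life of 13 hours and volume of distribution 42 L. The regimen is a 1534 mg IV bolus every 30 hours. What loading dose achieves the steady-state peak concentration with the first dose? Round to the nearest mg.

f = (1/2)^(30/13) ≈ 0.201983; accumulation ratio R = 1/(1−f) ≈ 1.25311.
Loading dose to hit Cmax,ss on first dose: D_load = D_maint·R ≈ 1534 × 1.25311 ≈ 1922.27 mg.

1922 mg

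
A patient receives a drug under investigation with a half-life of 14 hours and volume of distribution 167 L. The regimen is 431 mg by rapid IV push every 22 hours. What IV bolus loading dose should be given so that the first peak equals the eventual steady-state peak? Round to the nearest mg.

650 mg

f = (1/2)^(22/14) ≈ 0.336475; accumulation ratio R = 1/(1−f) ≈ 1.50710.
Loading dose to hit Cmax,ss on first dose: D_load = D_maint·R ≈ 431 × 1.50710 ≈ 649.56 mg.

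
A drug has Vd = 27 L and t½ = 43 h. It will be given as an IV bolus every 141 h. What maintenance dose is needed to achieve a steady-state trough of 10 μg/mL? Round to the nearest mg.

2351 mg

τ/t½ = 141/43 ≈ 3.2791, so f = (1/2)^(141/43) ≈ 0.103015.
Cmin,ss = (D/Vd)·f/(1−f), so D = Cmin,ss·Vd·(1−f)/f.
D = 10 × 27 × (1−f)/f ≈ 10 × 27 × 8.70732 ≈ 2350.98 mg.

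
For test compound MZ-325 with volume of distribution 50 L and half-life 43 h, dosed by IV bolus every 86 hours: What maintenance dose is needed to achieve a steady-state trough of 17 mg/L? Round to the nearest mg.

τ/t½ = 86/43 ≈ 2, so f = (1/2)^(86/43) ≈ 0.250000.
Cmin,ss = (D/Vd)·f/(1−f), so D = Cmin,ss·Vd·(1−f)/f.
D = 17 × 50 × (1−f)/f ≈ 17 × 50 × 3.00000 ≈ 2550.00 mg.

2550 mg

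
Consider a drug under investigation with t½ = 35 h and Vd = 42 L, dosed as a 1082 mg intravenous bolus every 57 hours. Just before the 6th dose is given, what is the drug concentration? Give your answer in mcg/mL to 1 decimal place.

12.3 mcg/mL

f = (1/2)^(τ/t½) = (1/2)^(57/35) ≈ 0.3234.
C₀ = D/Vd = 1082/42 ≈ 25.762 mcg/mL.
Before the 6th dose, 5 doses have been given. Superposition: Cmin = C₀·(f + f² + … + f^5).
≈ 25.762 × (0.3234 + 0.1046 + 0.0338 + 0.0109 + 0.0035) ≈ 25.762 × 0.4762 ≈ 12.268 mcg/mL.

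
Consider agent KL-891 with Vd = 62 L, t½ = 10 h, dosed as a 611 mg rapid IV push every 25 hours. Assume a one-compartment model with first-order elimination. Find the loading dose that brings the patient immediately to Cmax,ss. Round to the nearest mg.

742 mg

f = (1/2)^(25/10) ≈ 0.176777; accumulation ratio R = 1/(1−f) ≈ 1.21474.
Loading dose to hit Cmax,ss on first dose: D_load = D_maint·R ≈ 611 × 1.21474 ≈ 742.21 mg.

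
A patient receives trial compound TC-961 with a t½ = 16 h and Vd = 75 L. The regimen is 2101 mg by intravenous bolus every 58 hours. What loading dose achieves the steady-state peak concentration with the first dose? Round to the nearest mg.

f = (1/2)^(58/16) ≈ 0.081052; accumulation ratio R = 1/(1−f) ≈ 1.08820.
Loading dose to hit Cmax,ss on first dose: D_load = D_maint·R ≈ 2101 × 1.08820 ≈ 2286.31 mg.

2286 mg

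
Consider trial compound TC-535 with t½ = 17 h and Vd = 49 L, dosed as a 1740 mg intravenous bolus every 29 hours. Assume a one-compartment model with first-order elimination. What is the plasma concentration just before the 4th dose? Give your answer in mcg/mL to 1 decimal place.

15.2 mcg/mL

f = (1/2)^(τ/t½) = (1/2)^(29/17) ≈ 0.3065.
C₀ = D/Vd = 1740/49 ≈ 35.510 mcg/mL.
Before the 4th dose, 3 doses have been given. Superposition: Cmin = C₀·(f + f² + … + f^3).
≈ 35.510 × (0.3065 + 0.0939 + 0.0288) ≈ 35.510 × 0.4292 ≈ 15.241 mcg/mL.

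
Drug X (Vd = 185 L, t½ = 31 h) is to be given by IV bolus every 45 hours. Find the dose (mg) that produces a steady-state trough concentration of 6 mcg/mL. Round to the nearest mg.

1926 mg

τ/t½ = 45/31 ≈ 1.4516, so f = (1/2)^(45/31) ≈ 0.365612.
Cmin,ss = (D/Vd)·f/(1−f), so D = Cmin,ss·Vd·(1−f)/f.
D = 6 × 185 × (1−f)/f ≈ 6 × 185 × 1.73514 ≈ 1926.01 mg.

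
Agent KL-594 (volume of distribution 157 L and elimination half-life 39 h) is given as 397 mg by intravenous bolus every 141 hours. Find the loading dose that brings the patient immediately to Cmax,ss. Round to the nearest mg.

f = (1/2)^(141/39) ≈ 0.081594; accumulation ratio R = 1/(1−f) ≈ 1.08884.
Loading dose to hit Cmax,ss on first dose: D_load = D_maint·R ≈ 397 × 1.08884 ≈ 432.27 mg.

432 mg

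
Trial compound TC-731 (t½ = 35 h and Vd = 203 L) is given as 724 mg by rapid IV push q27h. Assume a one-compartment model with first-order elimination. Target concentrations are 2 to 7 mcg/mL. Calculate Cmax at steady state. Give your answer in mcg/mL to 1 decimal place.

τ/t½ = 27/35 ≈ 0.77143, so fraction remaining f = (1/2)^(27/35) ≈ 0.5858.
Accumulation ratio R = 1/(1 − f) ≈ 1/0.4142 ≈ 2.4143.
Single-dose peak C₀ = D/Vd = 724/203 ≈ 3.567 mcg/mL.
Steady-state peak Cmax,ss = C₀·R ≈ 3.567 × 2.4143 ≈ 8.612 mcg/mL.
Peak 8.6 mcg/mL vs MTC 7 mcg/mL: exceeds toxic threshold.

8.6 mcg/mL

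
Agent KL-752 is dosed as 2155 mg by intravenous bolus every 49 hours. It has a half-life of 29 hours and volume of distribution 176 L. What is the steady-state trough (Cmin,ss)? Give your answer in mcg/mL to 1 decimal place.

5.5 mcg/mL

k = ln2/t½ = ln2/29 ≈ 0.023902 h⁻¹; fraction remaining f = e^(−kτ) = e^(−0.023902×49) ≈ 0.3100.
Accumulation ratio R = 1/(1 − f) ≈ 1/0.6900 ≈ 1.4493.
Each bolus raises the concentration by D/Vd = 2155/176 ≈ 12.244 mcg/mL.
Cmax,ss = C₀/(1 − f) ≈ 12.244/0.6900 ≈ 17.745 mcg/mL.
Steady-state trough Cmin,ss = Cmax,ss·f ≈ 17.745 × 0.3100 ≈ 5.501 mcg/mL.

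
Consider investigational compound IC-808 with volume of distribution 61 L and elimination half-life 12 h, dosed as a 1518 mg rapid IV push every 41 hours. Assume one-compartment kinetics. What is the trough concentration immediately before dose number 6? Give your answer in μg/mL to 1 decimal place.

2.6 μg/mL

f = (1/2)^(τ/t½) = (1/2)^(41/12) ≈ 0.0936.
C₀ = D/Vd = 1518/61 ≈ 24.885 μg/mL.
Before the 6th dose, 5 doses have been given. Superposition: Cmin = C₀·(f + f² + … + f^5).
≈ 24.885 × (0.0936 + 0.0088 + 0.0008 + 0.0001 + 0.0000) ≈ 24.885 × 0.1033 ≈ 2.571 μg/mL.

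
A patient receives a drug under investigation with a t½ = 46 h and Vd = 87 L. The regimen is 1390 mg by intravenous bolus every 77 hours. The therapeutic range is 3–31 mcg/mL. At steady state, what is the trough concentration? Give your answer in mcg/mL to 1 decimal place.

7.3 mcg/mL

τ/t½ = 77/46 ≈ 1.6739, so fraction remaining f = (1/2)^(77/46) ≈ 0.3134.
At steady state, accumulation factor R = 1/(1 − e^(−kτ)) ≈ 1.4565.
Each bolus raises the concentration by D/Vd = 1390/87 ≈ 15.977 mcg/mL.
Steady-state peak Cmax,ss = C₀·R ≈ 15.977 × 1.4565 ≈ 23.271 mcg/mL.
Steady-state trough Cmin,ss = Cmax,ss·f ≈ 23.271 × 0.3134 ≈ 7.293 mcg/mL.
Trough 7.3 mcg/mL vs MEC 3 mcg/mL: adequate.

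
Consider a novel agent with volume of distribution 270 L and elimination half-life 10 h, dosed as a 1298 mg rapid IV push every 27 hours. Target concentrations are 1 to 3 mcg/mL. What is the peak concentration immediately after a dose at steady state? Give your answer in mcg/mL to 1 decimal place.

τ/t½ = 27/10 ≈ 2.7, so fraction remaining f = (1/2)^(27/10) ≈ 0.1539.
At steady state, accumulation factor R = 1/(1 − e^(−kτ)) ≈ 1.1819.
Single-dose peak C₀ = D/Vd = 1298/270 ≈ 4.807 mcg/mL.
Steady-state peak Cmax,ss = C₀·R ≈ 4.807 × 1.1819 ≈ 5.681 mcg/mL.
Peak 5.7 mcg/mL vs MTC 3 mcg/mL: exceeds toxic threshold.

5.7 mcg/mL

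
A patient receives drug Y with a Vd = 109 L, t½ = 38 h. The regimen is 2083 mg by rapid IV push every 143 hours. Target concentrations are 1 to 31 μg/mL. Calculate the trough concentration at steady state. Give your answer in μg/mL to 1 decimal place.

τ/t½ = 143/38 ≈ 3.7632, so fraction remaining f = (1/2)^(143/38) ≈ 0.0737.
Single-dose peak C₀ = D/Vd = 2083/109 ≈ 19.110 μg/mL.
Steady-state trough Cmin,ss = C₀·f/(1−f) ≈ 19.110 × 0.0737/0.9263 ≈ 1.520 μg/mL.
Trough 1.5 μg/mL vs MEC 1 μg/mL: adequate.

1.5 μg/mL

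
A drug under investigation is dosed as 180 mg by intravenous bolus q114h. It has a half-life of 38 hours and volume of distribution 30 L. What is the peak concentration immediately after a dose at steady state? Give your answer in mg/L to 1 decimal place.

The dosing interval is 3 half-lives, so f = 2^(−3) = 0.125.
At steady state, R = 1/(1 − 0.125) = 8/7.
Single-dose peak C₀ = D/Vd = 180/30 = 6 mg/L.
Steady-state peak Cmax,ss = C₀·R = 6 × 8/7 ≈ 6.857 mg/L.

6.9 mg/L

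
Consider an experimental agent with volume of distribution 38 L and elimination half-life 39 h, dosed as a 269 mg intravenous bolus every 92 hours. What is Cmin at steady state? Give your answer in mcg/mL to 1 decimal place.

1.7 mcg/mL

τ/t½ = 92/39 ≈ 2.359, so fraction remaining f = (1/2)^(92/39) ≈ 0.1949.
Single-dose peak C₀ = D/Vd = 269/38 ≈ 7.079 mcg/mL.
Steady-state trough Cmin,ss = C₀·f/(1−f) ≈ 7.079 × 0.1949/0.8051 ≈ 1.714 mcg/mL.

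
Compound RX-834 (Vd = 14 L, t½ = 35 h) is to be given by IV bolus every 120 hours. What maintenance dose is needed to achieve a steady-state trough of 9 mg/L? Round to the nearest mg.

1231 mg

τ/t½ = 120/35 ≈ 3.4286, so f = (1/2)^(120/35) ≈ 0.092875.
Cmin,ss = (D/Vd)·f/(1−f), so D = Cmin,ss·Vd·(1−f)/f.
D = 9 × 14 × (1−f)/f ≈ 9 × 14 × 9.76716 ≈ 1230.66 mg.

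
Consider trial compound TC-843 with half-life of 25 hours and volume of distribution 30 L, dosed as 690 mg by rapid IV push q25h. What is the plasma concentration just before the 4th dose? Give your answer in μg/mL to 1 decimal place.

20.1 μg/mL

f = (1/2)^(τ/t½) = (1/2)^(25/25) ≈ 0.5000.
C₀ = D/Vd = 690/30 ≈ 23.000 μg/mL.
Before the 4th dose, 3 doses have been given. Superposition: Cmin = C₀·(f + f² + … + f^3).
≈ 23.000 × (0.5000 + 0.2500 + 0.1250) ≈ 23.000 × 0.8750 ≈ 20.125 μg/mL.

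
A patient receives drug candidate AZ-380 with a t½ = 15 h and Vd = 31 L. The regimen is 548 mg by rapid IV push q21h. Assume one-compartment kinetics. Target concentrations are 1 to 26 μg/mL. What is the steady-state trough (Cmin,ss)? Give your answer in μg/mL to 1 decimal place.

10.8 μg/mL

τ/t½ = 21/15 ≈ 1.4, so fraction remaining f = (1/2)^(21/15) ≈ 0.3789.
Accumulation ratio R = 1/(1 − f) ≈ 1/0.6211 ≈ 1.6100.
Each bolus raises the concentration by D/Vd = 548/31 ≈ 17.677 μg/mL.
Steady-state peak Cmax,ss = C₀·R ≈ 17.677 × 1.6100 ≈ 28.460 μg/mL.
Steady-state trough Cmin,ss = Cmax,ss·f ≈ 28.460 × 0.3789 ≈ 10.783 μg/mL.
Trough 10.8 μg/mL vs MEC 1 μg/mL: adequate.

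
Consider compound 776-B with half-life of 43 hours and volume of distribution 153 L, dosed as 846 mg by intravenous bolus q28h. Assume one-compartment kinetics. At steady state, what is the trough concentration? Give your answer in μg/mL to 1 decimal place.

9.7 μg/mL

τ/t½ = 28/43 ≈ 0.65116, so fraction remaining f = (1/2)^(28/43) ≈ 0.6368.
At steady state, accumulation factor R = 1/(1 − e^(−kτ)) ≈ 2.7533.
Each bolus raises the concentration by D/Vd = 846/153 ≈ 5.529 μg/mL.
Cmax,ss = C₀/(1 − f) ≈ 5.529/0.3632 ≈ 15.223 μg/mL.
One interval later, Cmin,ss = Cmax,ss·e^(−kτ) ≈ 15.223 × 0.6368 ≈ 9.694 μg/mL.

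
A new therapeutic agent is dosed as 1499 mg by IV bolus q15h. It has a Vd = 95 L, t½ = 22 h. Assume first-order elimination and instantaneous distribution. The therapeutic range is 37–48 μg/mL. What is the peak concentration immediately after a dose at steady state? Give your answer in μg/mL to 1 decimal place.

41.9 μg/mL

Over one 15-h interval, 15/22 ≈ 0.68182 half-lives elapse, leaving f ≈ 0.6234 of each dose.
Accumulation ratio R = 1/(1 − f) ≈ 1/0.3766 ≈ 2.6553.
Each bolus raises the concentration by D/Vd = 1499/95 ≈ 15.779 μg/mL.
Steady-state peak Cmax,ss = C₀·R ≈ 15.779 × 2.6553 ≈ 41.898 μg/mL.
Peak 41.9 μg/mL vs MTC 48 μg/mL: below toxic threshold.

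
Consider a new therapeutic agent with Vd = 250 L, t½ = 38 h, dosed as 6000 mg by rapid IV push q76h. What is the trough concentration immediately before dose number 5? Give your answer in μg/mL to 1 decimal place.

f = (1/2)^(τ/t½) = (1/2)^(76/38) ≈ 0.2500.
C₀ = D/Vd = 6000/250 ≈ 24.000 μg/mL.
Before the 5th dose, 4 doses have been given. Superposition: Cmin = C₀·(f + f² + … + f^4).
≈ 24.000 × (0.2500 + 0.0625 + 0.0156 + 0.0039) ≈ 24.000 × 0.3320 ≈ 7.968 μg/mL.

8.0 μg/mL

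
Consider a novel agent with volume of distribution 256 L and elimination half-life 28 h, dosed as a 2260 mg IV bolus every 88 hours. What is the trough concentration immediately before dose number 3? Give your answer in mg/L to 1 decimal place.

1.1 mg/L

f = (1/2)^(τ/t½) = (1/2)^(88/28) ≈ 0.1132.
C₀ = D/Vd = 2260/256 ≈ 8.828 mg/L.
Before the 3rd dose, 2 doses have been given. Superposition: Cmin = C₀·(f + f²).
≈ 8.828 × (0.1132 + 0.0128) ≈ 8.828 × 0.1260 ≈ 1.112 mg/L.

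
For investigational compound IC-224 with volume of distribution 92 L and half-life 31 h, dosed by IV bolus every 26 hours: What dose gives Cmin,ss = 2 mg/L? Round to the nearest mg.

145 mg

τ/t½ = 26/31 ≈ 0.83871, so f = (1/2)^(26/31) ≈ 0.559143.
Cmin,ss = (D/Vd)·f/(1−f), so D = Cmin,ss·Vd·(1−f)/f.
D = 2 × 92 × (1−f)/f ≈ 2 × 92 × 0.78845 ≈ 145.07 mg.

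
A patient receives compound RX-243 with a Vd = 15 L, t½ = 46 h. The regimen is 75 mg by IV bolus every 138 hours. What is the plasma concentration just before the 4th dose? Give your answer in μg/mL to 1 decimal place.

0.7 μg/mL

f = (1/2)^(τ/t½) = (1/2)^(138/46) ≈ 0.1250.
C₀ = D/Vd = 75/15 ≈ 5.000 μg/mL.
Before the 4th dose, 3 doses have been given. Superposition: Cmin = C₀·(f + f² + … + f^3).
≈ 5.000 × (0.1250 + 0.0156 + 0.0020) ≈ 5.000 × 0.1426 ≈ 0.713 μg/mL.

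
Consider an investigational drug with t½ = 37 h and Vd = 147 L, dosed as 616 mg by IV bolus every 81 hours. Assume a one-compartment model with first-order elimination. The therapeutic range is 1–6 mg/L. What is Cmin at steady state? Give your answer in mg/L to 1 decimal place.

1.2 mg/L

k = ln2/t½ = ln2/37 ≈ 0.018734 h⁻¹; fraction remaining f = e^(−kτ) = e^(−0.018734×81) ≈ 0.2193.
At steady state, accumulation factor R = 1/(1 − e^(−kτ)) ≈ 1.2809.
Each bolus raises the concentration by D/Vd = 616/147 ≈ 4.190 mg/L.
Cmax,ss = C₀/(1 − f) ≈ 4.190/0.7807 ≈ 5.367 mg/L.
One interval later, Cmin,ss = Cmax,ss·e^(−kτ) ≈ 5.367 × 0.2193 ≈ 1.177 mg/L.
Trough 1.2 mg/L vs MEC 1 mg/L: adequate.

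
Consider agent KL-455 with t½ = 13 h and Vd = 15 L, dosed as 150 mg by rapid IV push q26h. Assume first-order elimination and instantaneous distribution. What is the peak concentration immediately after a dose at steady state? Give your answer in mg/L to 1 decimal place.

13.3 mg/L

τ = 26 h = 2 half-lives, so f = (1/2)^2 = 0.25.
At steady state, R = 1/(1 − 0.25) = 4/3.
Single-dose peak C₀ = D/Vd = 150/15 = 10 mg/L.
Steady-state peak Cmax,ss = C₀·R = 10 × 4/3 ≈ 13.333 mg/L.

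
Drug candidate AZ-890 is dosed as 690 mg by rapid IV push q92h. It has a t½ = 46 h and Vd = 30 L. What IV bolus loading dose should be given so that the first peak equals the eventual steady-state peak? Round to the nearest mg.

f = (1/2)^(92/46) ≈ 0.250000; accumulation ratio R = 1/(1−f) ≈ 1.33333.
Loading dose to hit Cmax,ss on first dose: D_load = D_maint·R ≈ 690 × 1.33333 ≈ 920.00 mg.

920 mg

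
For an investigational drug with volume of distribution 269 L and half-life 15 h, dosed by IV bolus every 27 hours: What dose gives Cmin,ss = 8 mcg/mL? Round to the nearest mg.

τ/t½ = 27/15 ≈ 1.8, so f = (1/2)^(27/15) ≈ 0.287175.
Cmin,ss = (D/Vd)·f/(1−f), so D = Cmin,ss·Vd·(1−f)/f.
D = 8 × 269 × (1−f)/f ≈ 8 × 269 × 2.48220 ≈ 5341.69 mg.

5342 mg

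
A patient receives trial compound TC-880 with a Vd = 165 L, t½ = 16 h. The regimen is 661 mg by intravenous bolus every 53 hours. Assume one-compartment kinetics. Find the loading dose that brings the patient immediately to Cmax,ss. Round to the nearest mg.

f = (1/2)^(53/16) ≈ 0.100656; accumulation ratio R = 1/(1−f) ≈ 1.11192.
Loading dose to hit Cmax,ss on first dose: D_load = D_maint·R ≈ 661 × 1.11192 ≈ 734.98 mg.

735 mg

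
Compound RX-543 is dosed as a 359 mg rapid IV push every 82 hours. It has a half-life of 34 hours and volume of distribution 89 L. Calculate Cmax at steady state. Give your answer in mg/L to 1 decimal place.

Over one 82-h interval, 82/34 ≈ 2.4118 half-lives elapse, leaving f ≈ 0.1879 of each dose.
At steady state, accumulation factor R = 1/(1 − e^(−kτ)) ≈ 1.2314.
Each bolus raises the concentration by D/Vd = 359/89 ≈ 4.034 mg/L.
Steady-state peak Cmax,ss = C₀·R ≈ 4.034 × 1.2314 ≈ 4.967 mg/L.

5.0 mg/L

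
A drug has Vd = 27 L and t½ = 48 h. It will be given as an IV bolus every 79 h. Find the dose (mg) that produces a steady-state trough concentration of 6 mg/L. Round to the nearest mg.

345 mg

τ/t½ = 79/48 ≈ 1.6458, so f = (1/2)^(79/48) ≈ 0.319562.
Cmin,ss = (D/Vd)·f/(1−f), so D = Cmin,ss·Vd·(1−f)/f.
D = 6 × 27 × (1−f)/f ≈ 6 × 27 × 2.12928 ≈ 344.94 mg.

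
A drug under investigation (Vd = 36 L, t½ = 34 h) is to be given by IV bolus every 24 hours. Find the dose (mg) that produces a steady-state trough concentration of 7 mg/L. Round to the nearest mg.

159 mg

τ/t½ = 24/34 ≈ 0.70588, so f = (1/2)^(24/34) ≈ 0.613067.
Cmin,ss = (D/Vd)·f/(1−f), so D = Cmin,ss·Vd·(1−f)/f.
D = 7 × 36 × (1−f)/f ≈ 7 × 36 × 0.63114 ≈ 159.05 mg.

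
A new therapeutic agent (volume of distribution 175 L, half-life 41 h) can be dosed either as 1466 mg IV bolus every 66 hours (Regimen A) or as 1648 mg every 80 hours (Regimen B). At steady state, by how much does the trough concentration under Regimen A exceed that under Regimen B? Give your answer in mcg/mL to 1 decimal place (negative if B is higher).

Regimen A: f = (1/2)^(66/41) ≈ 0.3277; Cmin,ss = (1466/175)·f/(1−f) ≈ 4.083 mcg/mL.
Regimen B: f = (1/2)^(80/41) ≈ 0.2586; Cmin,ss = (1648/175)·f/(1−f) ≈ 3.285 mcg/mL.
Difference ≈ 4.083 − 3.285 ≈ 0.798 mcg/mL.

0.8 mcg/mL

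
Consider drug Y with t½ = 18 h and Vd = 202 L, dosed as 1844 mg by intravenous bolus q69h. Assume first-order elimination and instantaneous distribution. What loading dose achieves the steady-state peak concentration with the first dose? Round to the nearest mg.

f = (1/2)^(69/18) ≈ 0.070154; accumulation ratio R = 1/(1−f) ≈ 1.07545.
Loading dose to hit Cmax,ss on first dose: D_load = D_maint·R ≈ 1844 × 1.07545 ≈ 1983.13 mg.

1983 mg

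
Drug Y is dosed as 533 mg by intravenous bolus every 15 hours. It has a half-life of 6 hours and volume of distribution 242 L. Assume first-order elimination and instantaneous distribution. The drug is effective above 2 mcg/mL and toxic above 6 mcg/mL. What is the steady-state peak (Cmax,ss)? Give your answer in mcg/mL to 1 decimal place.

2.7 mcg/mL

k = ln2/t½ = ln2/6 ≈ 0.115525 h⁻¹; fraction remaining f = e^(−kτ) = e^(−0.115525×15) ≈ 0.1768.
Accumulation ratio R = 1/(1 − f) ≈ 1/0.8232 ≈ 1.2148.
Each bolus raises the concentration by D/Vd = 533/242 ≈ 2.202 mcg/mL.
Steady-state peak Cmax,ss = C₀·R ≈ 2.202 × 1.2148 ≈ 2.675 mcg/mL.
Peak 2.7 mcg/mL vs MTC 6 mcg/mL: below toxic threshold.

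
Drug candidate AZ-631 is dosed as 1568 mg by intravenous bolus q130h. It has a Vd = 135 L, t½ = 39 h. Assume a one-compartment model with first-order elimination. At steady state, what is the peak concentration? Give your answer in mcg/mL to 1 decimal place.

Over one 130-h interval, 130/39 ≈ 3.3333 half-lives elapse, leaving f ≈ 0.0992 of each dose.
At steady state, accumulation factor R = 1/(1 − e^(−kτ)) ≈ 1.1101.
Each bolus raises the concentration by D/Vd = 1568/135 ≈ 11.615 mcg/mL.
Steady-state peak Cmax,ss = C₀·R ≈ 11.615 × 1.1101 ≈ 12.894 mcg/mL.

12.9 mcg/mL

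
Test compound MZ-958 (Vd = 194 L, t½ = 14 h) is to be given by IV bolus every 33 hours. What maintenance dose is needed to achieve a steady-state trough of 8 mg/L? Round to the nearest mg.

6400 mg

τ/t½ = 33/14 ≈ 2.3571, so f = (1/2)^(33/14) ≈ 0.195177.
Cmin,ss = (D/Vd)·f/(1−f), so D = Cmin,ss·Vd·(1−f)/f.
D = 8 × 194 × (1−f)/f ≈ 8 × 194 × 4.12355 ≈ 6399.75 mg.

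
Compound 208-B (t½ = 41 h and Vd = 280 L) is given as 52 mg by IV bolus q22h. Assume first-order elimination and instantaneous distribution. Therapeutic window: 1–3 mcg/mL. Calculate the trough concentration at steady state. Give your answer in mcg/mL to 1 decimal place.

Over one 22-h interval, 22/41 ≈ 0.53659 half-lives elapse, leaving f ≈ 0.6894 of each dose.
Single-dose peak C₀ = D/Vd = 52/280 ≈ 0.186 mcg/mL.
Steady-state trough Cmin,ss = C₀·f/(1−f) ≈ 0.186 × 0.6894/0.3106 ≈ 0.413 mcg/mL.
Trough 0.4 mcg/mL vs MEC 1 mcg/mL: subtherapeutic.

0.4 mcg/mL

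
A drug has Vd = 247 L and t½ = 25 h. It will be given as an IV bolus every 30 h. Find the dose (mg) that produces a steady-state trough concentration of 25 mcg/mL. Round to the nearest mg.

τ/t½ = 30/25 ≈ 1.2, so f = (1/2)^(30/25) ≈ 0.435275.
Cmin,ss = (D/Vd)·f/(1−f), so D = Cmin,ss·Vd·(1−f)/f.
D = 25 × 247 × (1−f)/f ≈ 25 × 247 × 1.29740 ≈ 8011.45 mg.

8011 mg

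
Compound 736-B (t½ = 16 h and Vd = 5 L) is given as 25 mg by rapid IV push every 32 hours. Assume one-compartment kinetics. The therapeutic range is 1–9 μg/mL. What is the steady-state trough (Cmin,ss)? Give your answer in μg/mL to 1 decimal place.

The dosing interval is 2 half-lives, so f = 2^(−2) = 0.25.
Accumulation ratio R = 1/(1 − f) = 1/0.75 = 4/3.
Single-dose peak C₀ = D/Vd = 25/5 = 5 μg/mL.
Steady-state peak Cmax,ss = C₀·R = 5 × 4/3 ≈ 6.667 μg/mL.
Steady-state trough Cmin,ss = Cmax,ss·f ≈ 6.667 × 0.25 ≈ 1.667 μg/mL.
Trough 1.7 μg/mL vs MEC 1 μg/mL: adequate.

1.7 μg/mL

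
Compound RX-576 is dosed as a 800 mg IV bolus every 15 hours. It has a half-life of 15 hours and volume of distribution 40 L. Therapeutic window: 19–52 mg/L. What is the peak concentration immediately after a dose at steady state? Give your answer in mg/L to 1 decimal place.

The dosing interval is 1 half-life, so f = 2^(−1) = 0.5.
Accumulation ratio R = 1/(1 − f) = 1/0.5 = 2/1.
Single-dose peak C₀ = D/Vd = 800/40 = 20 mg/L.
Steady-state peak Cmax,ss = C₀·R = 20 × 2/1 ≈ 40.000 mg/L.
Peak 40.0 mg/L vs MTC 52 mg/L: below toxic threshold.

40.0 mg/L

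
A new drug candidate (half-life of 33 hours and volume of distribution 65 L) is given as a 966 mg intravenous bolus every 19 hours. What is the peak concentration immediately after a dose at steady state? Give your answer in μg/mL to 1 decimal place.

45.2 μg/mL

Over one 19-h interval, 19/33 ≈ 0.57576 half-lives elapse, leaving f ≈ 0.6709 of each dose.
At steady state, accumulation factor R = 1/(1 − e^(−kτ)) ≈ 3.0386.
Single-dose peak C₀ = D/Vd = 966/65 ≈ 14.862 μg/mL.
Cmax,ss = C₀/(1 − f) ≈ 14.862/0.3291 ≈ 45.160 μg/mL.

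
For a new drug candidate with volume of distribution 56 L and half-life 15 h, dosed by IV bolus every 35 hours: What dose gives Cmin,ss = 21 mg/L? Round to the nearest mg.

τ/t½ = 35/15 ≈ 2.3333, so f = (1/2)^(35/15) ≈ 0.198425.
Cmin,ss = (D/Vd)·f/(1−f), so D = Cmin,ss·Vd·(1−f)/f.
D = 21 × 56 × (1−f)/f ≈ 21 × 56 × 4.03969 ≈ 4750.68 mg.

4751 mg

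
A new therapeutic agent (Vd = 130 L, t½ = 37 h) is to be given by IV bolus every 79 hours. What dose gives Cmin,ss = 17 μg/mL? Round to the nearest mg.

7498 mg

τ/t½ = 79/37 ≈ 2.1351, so f = (1/2)^(79/37) ≈ 0.227646.
Cmin,ss = (D/Vd)·f/(1−f), so D = Cmin,ss·Vd·(1−f)/f.
D = 17 × 130 × (1−f)/f ≈ 17 × 130 × 3.39279 ≈ 7498.07 mg.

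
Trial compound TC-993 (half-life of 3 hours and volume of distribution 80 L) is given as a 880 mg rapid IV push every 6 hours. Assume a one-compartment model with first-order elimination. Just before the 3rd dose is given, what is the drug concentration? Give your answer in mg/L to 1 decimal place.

3.4 mg/L

f = (1/2)^(τ/t½) = (1/2)^(6/3) ≈ 0.2500.
C₀ = D/Vd = 880/80 ≈ 11.000 mg/L.
Before the 3rd dose, 2 doses have been given. Superposition: Cmin = C₀·(f + f²).
≈ 11.000 × (0.2500 + 0.0625) ≈ 11.000 × 0.3125 ≈ 3.438 mg/L.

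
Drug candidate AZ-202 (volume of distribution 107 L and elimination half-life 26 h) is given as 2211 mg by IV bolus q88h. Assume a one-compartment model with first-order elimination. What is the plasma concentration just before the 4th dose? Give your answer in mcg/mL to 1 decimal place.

2.2 mcg/mL

f = (1/2)^(τ/t½) = (1/2)^(88/26) ≈ 0.0957.
C₀ = D/Vd = 2211/107 ≈ 20.664 mcg/mL.
Before the 4th dose, 3 doses have been given. Superposition: Cmin = C₀·(f + f² + … + f^3).
≈ 20.664 × (0.0957 + 0.0092 + 0.0009) ≈ 20.664 × 0.1058 ≈ 2.186 mcg/mL.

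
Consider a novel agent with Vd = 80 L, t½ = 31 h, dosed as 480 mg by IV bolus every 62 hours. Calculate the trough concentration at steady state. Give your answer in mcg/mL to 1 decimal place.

2.0 mcg/mL

The dosing interval is 2 half-lives, so f = 2^(−2) = 0.25.
Accumulation ratio R = 1/(1 − f) = 1/0.75 = 4/3.
Single-dose peak C₀ = D/Vd = 480/80 = 6 mcg/mL.
Steady-state peak Cmax,ss = C₀·R = 6 × 4/3 ≈ 8.000 mcg/mL.
Steady-state trough Cmin,ss = Cmax,ss·f ≈ 8.000 × 0.25 ≈ 2.000 mcg/mL.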